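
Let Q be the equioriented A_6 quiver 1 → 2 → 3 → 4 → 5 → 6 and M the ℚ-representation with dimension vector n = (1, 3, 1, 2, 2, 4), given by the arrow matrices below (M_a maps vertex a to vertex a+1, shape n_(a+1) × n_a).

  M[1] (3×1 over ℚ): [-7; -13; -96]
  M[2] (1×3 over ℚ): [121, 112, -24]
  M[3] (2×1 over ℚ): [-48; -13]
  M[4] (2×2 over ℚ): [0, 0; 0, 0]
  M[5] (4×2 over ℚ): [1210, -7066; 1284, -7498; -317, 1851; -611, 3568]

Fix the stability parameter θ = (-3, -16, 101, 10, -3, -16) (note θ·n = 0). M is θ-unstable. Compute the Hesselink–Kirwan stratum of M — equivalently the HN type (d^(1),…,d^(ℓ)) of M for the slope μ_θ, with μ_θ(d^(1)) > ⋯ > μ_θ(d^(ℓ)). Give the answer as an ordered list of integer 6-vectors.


Barcode: M ≅ I[1,4], I[2,2]^2, I[4,4], I[5,6]^2, I[6,6]^2. HN layers by μ_θ (4 steps, strictly decreasing):
  μ^(1)=111/2; μ^(2)=10; μ^(3)=-19/2; μ^(4)=-16

((0, 0, 1, 1, 0, 0); (0, 0, 0, 1, 0, 0); (1, 1, 0, 0, 2, 2); (0, 2, 0, 0, 0, 2))


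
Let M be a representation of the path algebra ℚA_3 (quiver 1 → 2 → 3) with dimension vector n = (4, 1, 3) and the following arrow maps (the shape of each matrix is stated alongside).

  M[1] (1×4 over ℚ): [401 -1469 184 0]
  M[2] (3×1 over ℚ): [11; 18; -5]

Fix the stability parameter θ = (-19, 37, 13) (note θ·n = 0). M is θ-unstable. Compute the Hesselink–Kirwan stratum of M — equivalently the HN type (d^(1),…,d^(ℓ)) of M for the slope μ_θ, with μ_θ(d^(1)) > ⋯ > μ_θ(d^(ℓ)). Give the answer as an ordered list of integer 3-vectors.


Barcode: M ≅ I[1,1]^3, I[1,3], I[3,3]^2. HN layers by μ_θ (3 steps, strictly decreasing):
  μ^(1)=25; μ^(2)=13; μ^(3)=-19

((0, 1, 1); (0, 0, 2); (4, 0, 0))


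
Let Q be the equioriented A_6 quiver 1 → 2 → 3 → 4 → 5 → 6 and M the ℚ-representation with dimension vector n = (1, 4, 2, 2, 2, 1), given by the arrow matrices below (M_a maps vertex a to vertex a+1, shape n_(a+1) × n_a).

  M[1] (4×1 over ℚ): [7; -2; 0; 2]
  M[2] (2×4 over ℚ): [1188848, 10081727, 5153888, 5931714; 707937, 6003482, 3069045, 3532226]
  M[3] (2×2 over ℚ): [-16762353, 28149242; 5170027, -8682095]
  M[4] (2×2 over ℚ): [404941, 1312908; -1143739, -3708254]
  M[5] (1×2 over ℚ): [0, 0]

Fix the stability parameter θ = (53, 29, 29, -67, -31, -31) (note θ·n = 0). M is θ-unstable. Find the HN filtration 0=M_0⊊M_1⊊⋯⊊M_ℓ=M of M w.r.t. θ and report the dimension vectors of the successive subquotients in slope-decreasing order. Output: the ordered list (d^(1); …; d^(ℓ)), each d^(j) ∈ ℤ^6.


Via rank(M_{q-1}∘⋯∘M_p): M ≅ I[1,5], I[2,2]^2, I[2,5], I[6,6].
μ_θ-semistable layers: μ^(1)=29; μ^(2)=13/5; μ^(3)=-10; μ^(4)=-31

((0, 2, 0, 0, 0, 0); (1, 1, 1, 1, 1, 0); (0, 1, 1, 1, 1, 0); (0, 0, 0, 0, 0, 1))


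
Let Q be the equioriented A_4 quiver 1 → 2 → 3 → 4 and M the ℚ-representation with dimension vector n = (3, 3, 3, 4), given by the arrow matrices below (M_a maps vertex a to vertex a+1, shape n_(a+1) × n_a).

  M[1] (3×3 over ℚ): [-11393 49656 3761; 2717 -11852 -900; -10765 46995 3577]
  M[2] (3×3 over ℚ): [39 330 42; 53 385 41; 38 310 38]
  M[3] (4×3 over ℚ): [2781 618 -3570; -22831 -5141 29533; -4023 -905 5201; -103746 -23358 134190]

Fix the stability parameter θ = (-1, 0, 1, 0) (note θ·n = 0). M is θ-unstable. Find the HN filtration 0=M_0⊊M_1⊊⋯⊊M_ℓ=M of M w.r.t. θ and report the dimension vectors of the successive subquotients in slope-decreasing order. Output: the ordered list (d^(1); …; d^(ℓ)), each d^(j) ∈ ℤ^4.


Via rank(M_{q-1}∘⋯∘M_p): M ≅ I[1,2], I[1,4]^2, I[3,3], I[4,4]^2.
μ_θ-semistable layers: μ^(1)=1; μ^(2)=1/2; μ^(3)=0; μ^(4)=-1

((0, 0, 1, 0); (0, 0, 2, 2); (0, 3, 0, 2); (3, 0, 0, 0))


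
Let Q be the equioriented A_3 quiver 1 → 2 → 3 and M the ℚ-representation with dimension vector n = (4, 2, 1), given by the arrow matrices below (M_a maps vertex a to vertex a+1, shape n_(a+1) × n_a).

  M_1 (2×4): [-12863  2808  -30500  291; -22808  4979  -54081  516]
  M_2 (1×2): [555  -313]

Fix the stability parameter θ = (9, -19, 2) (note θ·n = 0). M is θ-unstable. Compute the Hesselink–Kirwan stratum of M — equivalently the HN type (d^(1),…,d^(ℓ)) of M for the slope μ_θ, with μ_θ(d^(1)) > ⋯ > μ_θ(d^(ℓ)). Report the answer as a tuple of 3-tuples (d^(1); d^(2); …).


Barcode: M ≅ I[1,1]^2, I[1,2], I[1,3]. HN layers by μ_θ (3 steps, strictly decreasing):
  μ^(1)=9; μ^(2)=2; μ^(3)=-5

((2, 0, 0); (0, 0, 1); (2, 2, 0))


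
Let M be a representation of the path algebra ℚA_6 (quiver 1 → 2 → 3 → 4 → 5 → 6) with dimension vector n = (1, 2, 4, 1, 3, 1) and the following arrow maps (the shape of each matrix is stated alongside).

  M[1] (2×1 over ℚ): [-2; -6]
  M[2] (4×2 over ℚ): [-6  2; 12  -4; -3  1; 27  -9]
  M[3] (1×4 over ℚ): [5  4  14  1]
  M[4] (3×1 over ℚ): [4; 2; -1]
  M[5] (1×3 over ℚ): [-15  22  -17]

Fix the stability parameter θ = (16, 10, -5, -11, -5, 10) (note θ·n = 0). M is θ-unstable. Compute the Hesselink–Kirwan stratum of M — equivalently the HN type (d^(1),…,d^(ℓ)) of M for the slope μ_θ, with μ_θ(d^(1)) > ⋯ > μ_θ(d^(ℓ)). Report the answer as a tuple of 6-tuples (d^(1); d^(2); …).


Barcode: M ≅ I[1,2], I[2,6], I[3,3]^3, I[5,5]^2. HN layers by μ_θ (4 steps, strictly decreasing):
  μ^(1)=13; μ^(2)=10; μ^(3)=-11/4; μ^(4)=-5

((1, 1, 0, 0, 0, 0); (0, 0, 0, 0, 0, 1); (0, 1, 1, 1, 1, 0); (0, 0, 3, 0, 2, 0))


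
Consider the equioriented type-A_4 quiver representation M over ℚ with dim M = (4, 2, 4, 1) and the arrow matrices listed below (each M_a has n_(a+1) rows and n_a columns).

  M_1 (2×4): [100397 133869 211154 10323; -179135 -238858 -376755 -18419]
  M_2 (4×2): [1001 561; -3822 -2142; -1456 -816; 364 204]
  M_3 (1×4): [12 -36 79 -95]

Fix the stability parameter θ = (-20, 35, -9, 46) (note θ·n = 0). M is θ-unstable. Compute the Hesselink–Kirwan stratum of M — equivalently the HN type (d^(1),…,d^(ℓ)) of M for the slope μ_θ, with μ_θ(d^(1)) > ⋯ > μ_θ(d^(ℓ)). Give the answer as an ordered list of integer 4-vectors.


Interval decomposition of M: I[1,1]^2, I[1,2], I[1,3], I[3,3]^2, I[3,4].
HN type (ℓ=5): μ^(1)=46; μ^(2)=35; μ^(3)=13; μ^(4)=-9; μ^(5)=-20

((0, 0, 0, 1); (0, 1, 0, 0); (0, 1, 1, 0); (0, 0, 3, 0); (4, 0, 0, 0))


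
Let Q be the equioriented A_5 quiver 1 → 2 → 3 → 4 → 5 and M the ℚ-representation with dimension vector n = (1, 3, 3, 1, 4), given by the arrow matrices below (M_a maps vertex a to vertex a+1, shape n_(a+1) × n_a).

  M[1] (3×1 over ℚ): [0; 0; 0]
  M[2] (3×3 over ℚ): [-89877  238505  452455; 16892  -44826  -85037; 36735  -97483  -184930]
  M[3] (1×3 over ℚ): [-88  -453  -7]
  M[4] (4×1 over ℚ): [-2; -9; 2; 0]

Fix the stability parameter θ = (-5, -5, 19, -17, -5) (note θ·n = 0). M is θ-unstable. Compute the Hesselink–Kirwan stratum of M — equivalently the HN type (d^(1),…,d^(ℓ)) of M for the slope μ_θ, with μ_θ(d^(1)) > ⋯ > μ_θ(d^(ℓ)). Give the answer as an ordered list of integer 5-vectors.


Via rank(M_{q-1}∘⋯∘M_p): M ≅ I[1,1], I[2,3]^2, I[2,5], I[5,5]^3.
μ_θ-semistable layers: μ^(1)=19; μ^(2)=-1; μ^(3)=-5

((0, 0, 2, 0, 0); (0, 0, 1, 1, 1); (1, 3, 0, 0, 3))


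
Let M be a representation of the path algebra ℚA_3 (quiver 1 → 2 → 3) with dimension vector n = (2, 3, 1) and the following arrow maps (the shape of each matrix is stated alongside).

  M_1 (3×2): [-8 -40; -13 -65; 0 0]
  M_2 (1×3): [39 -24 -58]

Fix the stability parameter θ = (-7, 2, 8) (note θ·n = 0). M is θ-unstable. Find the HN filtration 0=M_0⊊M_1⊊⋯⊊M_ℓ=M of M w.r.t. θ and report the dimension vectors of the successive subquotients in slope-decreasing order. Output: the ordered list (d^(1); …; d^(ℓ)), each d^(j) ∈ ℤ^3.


Via rank(M_{q-1}∘⋯∘M_p): M ≅ I[1,1], I[1,2], I[2,2], I[2,3].
μ_θ-semistable layers: μ^(1)=8; μ^(2)=2; μ^(3)=-7

((0, 0, 1); (0, 3, 0); (2, 0, 0))


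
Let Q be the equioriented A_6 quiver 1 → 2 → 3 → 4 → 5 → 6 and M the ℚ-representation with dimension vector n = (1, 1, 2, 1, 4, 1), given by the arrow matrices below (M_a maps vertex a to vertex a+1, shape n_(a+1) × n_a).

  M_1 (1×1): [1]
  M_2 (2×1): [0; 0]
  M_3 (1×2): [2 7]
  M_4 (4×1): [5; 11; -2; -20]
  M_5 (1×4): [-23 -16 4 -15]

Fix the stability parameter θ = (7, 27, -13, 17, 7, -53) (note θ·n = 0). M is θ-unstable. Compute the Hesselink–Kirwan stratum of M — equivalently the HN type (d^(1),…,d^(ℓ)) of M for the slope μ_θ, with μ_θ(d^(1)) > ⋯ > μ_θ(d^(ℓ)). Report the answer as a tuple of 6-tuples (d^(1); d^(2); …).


Barcode: M ≅ I[1,2], I[3,3], I[3,6], I[5,5]^3. HN layers by μ_θ (4 steps, strictly decreasing):
  μ^(1)=27; μ^(2)=7; μ^(3)=-29/3; μ^(4)=-13

((0, 1, 0, 0, 0, 0); (1, 0, 0, 0, 3, 0); (0, 0, 0, 1, 1, 1); (0, 0, 2, 0, 0, 0))


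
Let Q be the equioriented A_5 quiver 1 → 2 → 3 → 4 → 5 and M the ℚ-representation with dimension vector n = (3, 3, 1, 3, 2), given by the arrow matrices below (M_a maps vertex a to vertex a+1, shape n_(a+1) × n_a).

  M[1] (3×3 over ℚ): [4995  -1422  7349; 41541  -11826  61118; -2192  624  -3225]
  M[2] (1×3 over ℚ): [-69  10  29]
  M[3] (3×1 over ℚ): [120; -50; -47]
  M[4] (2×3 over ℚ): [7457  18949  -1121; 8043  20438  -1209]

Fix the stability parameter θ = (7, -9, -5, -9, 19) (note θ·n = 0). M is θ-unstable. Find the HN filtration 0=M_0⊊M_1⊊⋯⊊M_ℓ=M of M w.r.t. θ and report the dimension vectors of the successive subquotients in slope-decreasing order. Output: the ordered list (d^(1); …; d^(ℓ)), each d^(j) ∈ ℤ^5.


Barcode: M ≅ I[1,1], I[1,2], I[1,5], I[2,2], I[4,4], I[4,5]. HN layers by μ_θ (5 steps, strictly decreasing):
  μ^(1)=19; μ^(2)=7; μ^(3)=-1; μ^(4)=-4; μ^(5)=-9

((0, 0, 0, 0, 2); (1, 0, 0, 0, 0); (1, 1, 0, 0, 0); (1, 1, 1, 1, 0); (0, 1, 0, 2, 0))


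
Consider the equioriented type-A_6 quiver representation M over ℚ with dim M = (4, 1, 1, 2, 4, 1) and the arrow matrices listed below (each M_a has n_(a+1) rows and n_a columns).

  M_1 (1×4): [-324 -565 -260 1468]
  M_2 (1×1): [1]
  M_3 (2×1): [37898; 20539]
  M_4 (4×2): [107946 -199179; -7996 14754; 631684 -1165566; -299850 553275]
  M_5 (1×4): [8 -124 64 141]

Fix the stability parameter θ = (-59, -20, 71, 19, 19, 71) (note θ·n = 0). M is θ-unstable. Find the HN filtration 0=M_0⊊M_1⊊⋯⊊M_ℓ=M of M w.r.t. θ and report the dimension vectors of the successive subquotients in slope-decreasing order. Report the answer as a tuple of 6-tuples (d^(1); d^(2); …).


Barcode: M ≅ I[1,1]^3, I[1,6], I[4,4], I[5,5]^3. HN layers by μ_θ (5 steps, strictly decreasing):
  μ^(1)=71; μ^(2)=109/3; μ^(3)=19; μ^(4)=-20; μ^(5)=-59

((0, 0, 0, 0, 0, 1); (0, 0, 1, 1, 1, 0); (0, 0, 0, 1, 3, 0); (0, 1, 0, 0, 0, 0); (4, 0, 0, 0, 0, 0))


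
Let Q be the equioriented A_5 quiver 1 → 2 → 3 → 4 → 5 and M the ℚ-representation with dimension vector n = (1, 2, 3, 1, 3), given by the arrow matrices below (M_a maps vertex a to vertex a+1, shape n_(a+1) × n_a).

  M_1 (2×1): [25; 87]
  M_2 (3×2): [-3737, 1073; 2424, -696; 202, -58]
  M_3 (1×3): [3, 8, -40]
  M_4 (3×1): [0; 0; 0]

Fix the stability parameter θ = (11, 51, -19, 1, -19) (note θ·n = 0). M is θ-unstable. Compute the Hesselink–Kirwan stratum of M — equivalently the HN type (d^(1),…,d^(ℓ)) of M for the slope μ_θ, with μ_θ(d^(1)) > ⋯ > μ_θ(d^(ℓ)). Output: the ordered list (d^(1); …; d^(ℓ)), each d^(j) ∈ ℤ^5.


Via rank(M_{q-1}∘⋯∘M_p): M ≅ I[1,4], I[2,2], I[3,3]^2, I[5,5]^3.
μ_θ-semistable layers: μ^(1)=51; μ^(2)=11; μ^(3)=-19

((0, 1, 0, 0, 0); (1, 1, 1, 1, 0); (0, 0, 2, 0, 3))


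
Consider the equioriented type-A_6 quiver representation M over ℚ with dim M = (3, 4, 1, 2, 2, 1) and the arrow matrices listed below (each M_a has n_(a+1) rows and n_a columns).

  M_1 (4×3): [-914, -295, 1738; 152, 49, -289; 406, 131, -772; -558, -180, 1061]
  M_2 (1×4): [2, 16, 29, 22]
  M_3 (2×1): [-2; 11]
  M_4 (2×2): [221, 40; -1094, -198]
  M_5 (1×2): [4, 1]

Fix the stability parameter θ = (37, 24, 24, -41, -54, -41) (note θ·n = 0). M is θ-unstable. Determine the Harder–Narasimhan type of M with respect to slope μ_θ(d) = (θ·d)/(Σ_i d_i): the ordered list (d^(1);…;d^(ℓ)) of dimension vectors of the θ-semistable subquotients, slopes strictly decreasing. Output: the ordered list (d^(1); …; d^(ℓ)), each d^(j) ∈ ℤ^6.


Interval decomposition of M: I[1,1], I[1,2], I[1,6], I[2,2]^2, I[4,5].
HN type (ℓ=5): μ^(1)=37; μ^(2)=61/2; μ^(3)=24; μ^(4)=-17/2; μ^(5)=-95/2

((1, 0, 0, 0, 0, 0); (1, 1, 0, 0, 0, 0); (0, 2, 0, 0, 0, 0); (1, 1, 1, 1, 1, 1); (0, 0, 0, 1, 1, 0))


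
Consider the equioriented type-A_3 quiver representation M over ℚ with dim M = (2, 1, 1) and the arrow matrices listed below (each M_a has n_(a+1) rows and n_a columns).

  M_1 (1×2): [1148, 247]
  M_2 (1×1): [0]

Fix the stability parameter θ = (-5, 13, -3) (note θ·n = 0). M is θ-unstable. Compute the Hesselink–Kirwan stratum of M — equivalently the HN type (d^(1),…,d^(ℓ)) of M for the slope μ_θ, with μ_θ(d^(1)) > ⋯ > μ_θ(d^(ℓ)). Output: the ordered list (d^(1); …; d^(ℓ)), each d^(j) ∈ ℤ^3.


Interval decomposition of M: I[1,1], I[1,2], I[3,3].
HN type (ℓ=3): μ^(1)=13; μ^(2)=-3; μ^(3)=-5

((0, 1, 0); (0, 0, 1); (2, 0, 0))


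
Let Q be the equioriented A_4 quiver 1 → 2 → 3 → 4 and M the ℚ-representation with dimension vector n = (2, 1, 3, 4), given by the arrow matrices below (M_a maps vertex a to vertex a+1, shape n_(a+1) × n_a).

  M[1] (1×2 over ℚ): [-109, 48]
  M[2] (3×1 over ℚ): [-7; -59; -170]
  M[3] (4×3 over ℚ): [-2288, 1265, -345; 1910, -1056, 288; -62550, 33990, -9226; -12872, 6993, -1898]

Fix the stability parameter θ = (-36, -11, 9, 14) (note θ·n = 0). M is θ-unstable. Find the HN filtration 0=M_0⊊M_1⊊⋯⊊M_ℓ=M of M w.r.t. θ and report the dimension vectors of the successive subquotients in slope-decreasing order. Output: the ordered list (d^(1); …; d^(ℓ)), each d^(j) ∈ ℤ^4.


Via rank(M_{q-1}∘⋯∘M_p): M ≅ I[1,1], I[1,4], I[3,4]^2, I[4,4].
μ_θ-semistable layers: μ^(1)=14; μ^(2)=9; μ^(3)=-11; μ^(4)=-36

((0, 0, 0, 4); (0, 0, 3, 0); (0, 1, 0, 0); (2, 0, 0, 0))


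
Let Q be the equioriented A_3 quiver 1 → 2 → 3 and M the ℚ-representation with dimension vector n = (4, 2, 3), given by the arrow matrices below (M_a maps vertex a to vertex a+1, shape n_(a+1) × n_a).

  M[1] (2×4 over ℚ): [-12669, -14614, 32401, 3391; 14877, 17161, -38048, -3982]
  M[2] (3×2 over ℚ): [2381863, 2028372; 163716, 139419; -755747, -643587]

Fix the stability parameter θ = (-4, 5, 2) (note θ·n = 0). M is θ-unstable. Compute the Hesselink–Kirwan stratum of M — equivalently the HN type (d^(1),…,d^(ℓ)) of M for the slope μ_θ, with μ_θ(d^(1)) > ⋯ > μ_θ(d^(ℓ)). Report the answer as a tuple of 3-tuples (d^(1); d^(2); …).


Barcode: M ≅ I[1,1]^2, I[1,3]^2, I[3,3]. HN layers by μ_θ (3 steps, strictly decreasing):
  μ^(1)=7/2; μ^(2)=2; μ^(3)=-4

((0, 2, 2); (0, 0, 1); (4, 0, 0))


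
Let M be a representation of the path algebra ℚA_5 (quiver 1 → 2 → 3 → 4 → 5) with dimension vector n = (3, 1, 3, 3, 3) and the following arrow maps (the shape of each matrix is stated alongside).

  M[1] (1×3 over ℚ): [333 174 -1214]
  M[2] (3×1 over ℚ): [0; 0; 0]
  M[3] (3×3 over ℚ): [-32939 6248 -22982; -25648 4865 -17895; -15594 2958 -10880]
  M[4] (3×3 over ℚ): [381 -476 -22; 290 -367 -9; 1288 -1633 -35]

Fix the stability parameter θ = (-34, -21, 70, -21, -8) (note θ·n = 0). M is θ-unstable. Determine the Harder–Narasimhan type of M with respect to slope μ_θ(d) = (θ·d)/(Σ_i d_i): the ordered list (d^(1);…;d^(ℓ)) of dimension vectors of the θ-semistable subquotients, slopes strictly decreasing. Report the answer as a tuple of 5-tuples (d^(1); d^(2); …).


Barcode: M ≅ I[1,1]^2, I[1,2], I[3,5]^3. HN layers by μ_θ (3 steps, strictly decreasing):
  μ^(1)=41/3; μ^(2)=-21; μ^(3)=-34

((0, 0, 3, 3, 3); (0, 1, 0, 0, 0); (3, 0, 0, 0, 0))


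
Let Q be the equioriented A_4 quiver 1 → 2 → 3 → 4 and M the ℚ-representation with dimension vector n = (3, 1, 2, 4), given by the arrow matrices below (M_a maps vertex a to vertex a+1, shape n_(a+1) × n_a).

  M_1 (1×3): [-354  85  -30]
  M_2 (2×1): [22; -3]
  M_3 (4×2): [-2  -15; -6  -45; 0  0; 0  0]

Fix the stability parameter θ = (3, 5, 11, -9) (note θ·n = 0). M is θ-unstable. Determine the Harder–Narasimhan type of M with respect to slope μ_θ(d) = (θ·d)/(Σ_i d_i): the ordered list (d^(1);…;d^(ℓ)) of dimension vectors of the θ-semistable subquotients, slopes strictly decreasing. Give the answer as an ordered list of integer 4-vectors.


Barcode: M ≅ I[1,1]^2, I[1,4], I[3,3], I[4,4]^3. HN layers by μ_θ (4 steps, strictly decreasing):
  μ^(1)=11; μ^(2)=3; μ^(3)=5/2; μ^(4)=-9

((0, 0, 1, 0); (2, 0, 0, 0); (1, 1, 1, 1); (0, 0, 0, 3))


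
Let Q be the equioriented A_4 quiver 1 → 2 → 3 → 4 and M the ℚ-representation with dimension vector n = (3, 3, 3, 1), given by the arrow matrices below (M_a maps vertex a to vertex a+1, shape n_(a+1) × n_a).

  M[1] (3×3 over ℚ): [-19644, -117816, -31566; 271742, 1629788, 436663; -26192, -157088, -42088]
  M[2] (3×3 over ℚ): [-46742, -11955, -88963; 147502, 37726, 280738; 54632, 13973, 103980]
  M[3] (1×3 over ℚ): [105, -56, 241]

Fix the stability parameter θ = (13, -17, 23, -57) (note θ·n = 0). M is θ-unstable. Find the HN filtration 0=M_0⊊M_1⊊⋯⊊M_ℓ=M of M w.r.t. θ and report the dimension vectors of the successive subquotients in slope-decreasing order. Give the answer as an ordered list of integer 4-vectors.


Via rank(M_{q-1}∘⋯∘M_p): M ≅ I[1,1]^2, I[1,4], I[2,3]^2.
μ_θ-semistable layers: μ^(1)=23; μ^(2)=13; μ^(3)=-19/2; μ^(4)=-17

((0, 0, 2, 0); (2, 0, 0, 0); (1, 1, 1, 1); (0, 2, 0, 0))


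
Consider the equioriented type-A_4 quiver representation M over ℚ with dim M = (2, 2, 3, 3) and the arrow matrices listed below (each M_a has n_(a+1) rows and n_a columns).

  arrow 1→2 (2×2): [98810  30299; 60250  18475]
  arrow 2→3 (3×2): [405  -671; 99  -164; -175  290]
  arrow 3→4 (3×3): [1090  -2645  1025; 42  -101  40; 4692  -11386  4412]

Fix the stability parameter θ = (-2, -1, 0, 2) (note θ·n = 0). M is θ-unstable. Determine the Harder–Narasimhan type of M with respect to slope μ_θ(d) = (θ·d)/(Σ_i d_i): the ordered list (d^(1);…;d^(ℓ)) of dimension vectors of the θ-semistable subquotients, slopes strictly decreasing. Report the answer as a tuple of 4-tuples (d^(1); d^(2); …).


Barcode: M ≅ I[1,1], I[1,4], I[2,3], I[3,4], I[4,4]. HN layers by μ_θ (4 steps, strictly decreasing):
  μ^(1)=2; μ^(2)=0; μ^(3)=-1; μ^(4)=-2

((0, 0, 0, 3); (0, 0, 3, 0); (0, 2, 0, 0); (2, 0, 0, 0))


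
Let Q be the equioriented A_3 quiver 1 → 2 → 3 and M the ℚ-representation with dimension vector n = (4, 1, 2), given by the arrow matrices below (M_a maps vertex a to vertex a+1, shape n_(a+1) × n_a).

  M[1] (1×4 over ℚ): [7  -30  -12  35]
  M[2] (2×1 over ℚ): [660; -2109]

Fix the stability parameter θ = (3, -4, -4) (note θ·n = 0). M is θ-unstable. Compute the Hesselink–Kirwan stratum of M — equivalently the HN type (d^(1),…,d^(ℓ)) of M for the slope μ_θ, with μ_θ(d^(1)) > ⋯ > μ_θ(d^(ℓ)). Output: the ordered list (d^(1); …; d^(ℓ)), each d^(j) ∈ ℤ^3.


Barcode: M ≅ I[1,1]^3, I[1,3], I[3,3]. HN layers by μ_θ (3 steps, strictly decreasing):
  μ^(1)=3; μ^(2)=-5/3; μ^(3)=-4

((3, 0, 0); (1, 1, 1); (0, 0, 1))


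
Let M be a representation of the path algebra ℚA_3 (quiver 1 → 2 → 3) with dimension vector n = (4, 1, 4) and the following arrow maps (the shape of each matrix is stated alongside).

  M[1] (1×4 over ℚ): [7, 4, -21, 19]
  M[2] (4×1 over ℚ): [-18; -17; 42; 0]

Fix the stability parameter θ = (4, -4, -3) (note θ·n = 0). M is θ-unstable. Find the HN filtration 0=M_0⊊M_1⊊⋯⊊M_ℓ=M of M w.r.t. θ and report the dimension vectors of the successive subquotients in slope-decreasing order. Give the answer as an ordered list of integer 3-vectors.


Via rank(M_{q-1}∘⋯∘M_p): M ≅ I[1,1]^3, I[1,3], I[3,3]^3.
μ_θ-semistable layers: μ^(1)=4; μ^(2)=-1; μ^(3)=-3

((3, 0, 0); (1, 1, 1); (0, 0, 3))


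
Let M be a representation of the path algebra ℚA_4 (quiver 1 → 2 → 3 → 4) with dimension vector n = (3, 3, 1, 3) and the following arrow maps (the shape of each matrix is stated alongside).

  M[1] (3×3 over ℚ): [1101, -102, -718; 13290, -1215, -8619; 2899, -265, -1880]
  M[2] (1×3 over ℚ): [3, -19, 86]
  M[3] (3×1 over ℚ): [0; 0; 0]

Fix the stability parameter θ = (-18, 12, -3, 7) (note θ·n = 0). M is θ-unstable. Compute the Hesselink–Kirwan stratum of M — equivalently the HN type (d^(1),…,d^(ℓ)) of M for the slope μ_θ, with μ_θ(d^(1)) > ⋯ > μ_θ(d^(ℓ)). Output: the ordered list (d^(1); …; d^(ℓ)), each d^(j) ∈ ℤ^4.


Interval decomposition of M: I[1,2]^2, I[1,3], I[4,4]^3.
HN type (ℓ=4): μ^(1)=12; μ^(2)=7; μ^(3)=9/2; μ^(4)=-18

((0, 2, 0, 0); (0, 0, 0, 3); (0, 1, 1, 0); (3, 0, 0, 0))


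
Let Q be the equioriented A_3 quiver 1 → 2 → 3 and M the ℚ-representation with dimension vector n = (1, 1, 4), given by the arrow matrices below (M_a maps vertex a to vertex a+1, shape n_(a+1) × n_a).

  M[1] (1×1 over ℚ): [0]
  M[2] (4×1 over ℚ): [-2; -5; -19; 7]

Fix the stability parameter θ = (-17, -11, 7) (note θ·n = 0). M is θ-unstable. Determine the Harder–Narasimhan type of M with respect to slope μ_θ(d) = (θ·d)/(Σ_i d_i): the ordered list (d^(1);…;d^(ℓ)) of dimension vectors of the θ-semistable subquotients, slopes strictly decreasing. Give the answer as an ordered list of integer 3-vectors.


Barcode: M ≅ I[1,1], I[2,3], I[3,3]^3. HN layers by μ_θ (3 steps, strictly decreasing):
  μ^(1)=7; μ^(2)=-11; μ^(3)=-17

((0, 0, 4); (0, 1, 0); (1, 0, 0))


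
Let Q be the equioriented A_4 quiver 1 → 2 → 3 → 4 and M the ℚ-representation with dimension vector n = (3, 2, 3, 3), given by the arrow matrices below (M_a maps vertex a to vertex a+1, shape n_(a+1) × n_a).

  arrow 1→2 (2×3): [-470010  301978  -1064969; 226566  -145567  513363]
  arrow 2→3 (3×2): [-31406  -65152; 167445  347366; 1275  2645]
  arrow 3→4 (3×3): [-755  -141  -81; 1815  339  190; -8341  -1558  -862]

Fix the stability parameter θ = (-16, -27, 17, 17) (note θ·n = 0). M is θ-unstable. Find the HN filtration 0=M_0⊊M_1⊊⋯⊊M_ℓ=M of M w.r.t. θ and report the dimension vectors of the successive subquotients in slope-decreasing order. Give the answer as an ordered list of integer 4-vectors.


Barcode: M ≅ I[1,1], I[1,4]^2, I[3,4]. HN layers by μ_θ (3 steps, strictly decreasing):
  μ^(1)=17; μ^(2)=-16; μ^(3)=-43/2

((0, 0, 3, 3); (1, 0, 0, 0); (2, 2, 0, 0))


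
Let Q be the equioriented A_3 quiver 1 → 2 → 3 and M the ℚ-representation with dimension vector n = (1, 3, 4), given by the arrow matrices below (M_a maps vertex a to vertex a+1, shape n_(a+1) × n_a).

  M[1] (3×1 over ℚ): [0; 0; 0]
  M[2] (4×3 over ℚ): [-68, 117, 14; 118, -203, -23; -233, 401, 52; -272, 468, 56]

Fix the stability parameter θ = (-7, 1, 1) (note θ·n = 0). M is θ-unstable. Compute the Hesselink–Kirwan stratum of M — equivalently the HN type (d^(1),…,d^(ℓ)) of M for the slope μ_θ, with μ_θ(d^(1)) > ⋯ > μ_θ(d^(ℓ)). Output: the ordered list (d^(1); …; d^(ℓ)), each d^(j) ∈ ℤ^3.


Interval decomposition of M: I[1,1], I[2,3]^3, I[3,3].
HN type (ℓ=2): μ^(1)=1; μ^(2)=-7

((0, 3, 4); (1, 0, 0))


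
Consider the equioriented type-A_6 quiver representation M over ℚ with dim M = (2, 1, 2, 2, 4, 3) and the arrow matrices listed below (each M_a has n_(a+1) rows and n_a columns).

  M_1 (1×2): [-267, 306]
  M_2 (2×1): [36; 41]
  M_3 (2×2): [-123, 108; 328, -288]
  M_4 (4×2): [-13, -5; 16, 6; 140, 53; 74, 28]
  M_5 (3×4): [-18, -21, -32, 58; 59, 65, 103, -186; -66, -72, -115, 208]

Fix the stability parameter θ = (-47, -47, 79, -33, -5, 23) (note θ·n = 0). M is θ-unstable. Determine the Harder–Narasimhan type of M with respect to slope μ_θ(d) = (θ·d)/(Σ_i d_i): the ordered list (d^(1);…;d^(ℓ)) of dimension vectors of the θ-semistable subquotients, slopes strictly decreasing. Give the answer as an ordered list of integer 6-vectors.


Barcode: M ≅ I[1,1], I[1,3], I[3,6], I[4,6], I[5,5], I[5,6]. HN layers by μ_θ (6 steps, strictly decreasing):
  μ^(1)=79; μ^(2)=23; μ^(3)=41/3; μ^(4)=-5; μ^(5)=-33; μ^(6)=-47

((0, 0, 1, 0, 0, 0); (0, 0, 0, 0, 0, 3); (0, 0, 1, 1, 1, 0); (0, 0, 0, 0, 3, 0); (0, 0, 0, 1, 0, 0); (2, 1, 0, 0, 0, 0))


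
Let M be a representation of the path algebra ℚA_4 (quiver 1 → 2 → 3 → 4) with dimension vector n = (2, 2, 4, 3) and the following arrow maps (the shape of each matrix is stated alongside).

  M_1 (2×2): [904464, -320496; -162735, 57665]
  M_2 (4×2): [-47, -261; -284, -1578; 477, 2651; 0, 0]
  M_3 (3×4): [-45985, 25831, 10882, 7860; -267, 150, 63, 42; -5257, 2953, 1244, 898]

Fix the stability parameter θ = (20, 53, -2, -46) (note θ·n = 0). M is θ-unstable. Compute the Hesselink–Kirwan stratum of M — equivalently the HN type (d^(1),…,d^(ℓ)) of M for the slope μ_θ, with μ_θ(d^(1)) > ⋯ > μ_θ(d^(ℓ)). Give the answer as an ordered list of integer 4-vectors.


Interval decomposition of M: I[1,1], I[1,4], I[2,3], I[3,4]^2.
HN type (ℓ=4): μ^(1)=51/2; μ^(2)=20; μ^(3)=25/4; μ^(4)=-24

((0, 1, 1, 0); (1, 0, 0, 0); (1, 1, 1, 1); (0, 0, 2, 2))


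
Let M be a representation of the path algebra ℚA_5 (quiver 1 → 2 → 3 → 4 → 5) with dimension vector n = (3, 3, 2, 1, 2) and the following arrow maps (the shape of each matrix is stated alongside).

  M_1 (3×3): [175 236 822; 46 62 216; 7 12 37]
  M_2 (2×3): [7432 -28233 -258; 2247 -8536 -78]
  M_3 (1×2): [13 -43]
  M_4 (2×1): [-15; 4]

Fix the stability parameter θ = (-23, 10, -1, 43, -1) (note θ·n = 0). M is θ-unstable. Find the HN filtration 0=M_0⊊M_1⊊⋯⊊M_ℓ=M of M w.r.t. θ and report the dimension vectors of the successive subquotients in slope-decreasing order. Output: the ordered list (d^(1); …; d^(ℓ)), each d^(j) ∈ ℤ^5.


Interval decomposition of M: I[1,2], I[1,3], I[1,5], I[5,5].
HN type (ℓ=5): μ^(1)=21; μ^(2)=10; μ^(3)=9/2; μ^(4)=-1; μ^(5)=-23

((0, 0, 0, 1, 1); (0, 1, 0, 0, 0); (0, 2, 2, 0, 0); (0, 0, 0, 0, 1); (3, 0, 0, 0, 0))


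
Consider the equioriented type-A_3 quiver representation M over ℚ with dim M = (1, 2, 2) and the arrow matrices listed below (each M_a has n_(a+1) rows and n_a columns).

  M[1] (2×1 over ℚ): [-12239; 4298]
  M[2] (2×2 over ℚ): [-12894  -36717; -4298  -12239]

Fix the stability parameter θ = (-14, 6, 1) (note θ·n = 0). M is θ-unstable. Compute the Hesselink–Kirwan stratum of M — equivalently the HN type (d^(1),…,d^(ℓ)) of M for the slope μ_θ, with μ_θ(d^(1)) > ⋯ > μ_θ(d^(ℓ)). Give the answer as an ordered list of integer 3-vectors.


Barcode: M ≅ I[1,2], I[2,3], I[3,3]. HN layers by μ_θ (4 steps, strictly decreasing):
  μ^(1)=6; μ^(2)=7/2; μ^(3)=1; μ^(4)=-14

((0, 1, 0); (0, 1, 1); (0, 0, 1); (1, 0, 0))


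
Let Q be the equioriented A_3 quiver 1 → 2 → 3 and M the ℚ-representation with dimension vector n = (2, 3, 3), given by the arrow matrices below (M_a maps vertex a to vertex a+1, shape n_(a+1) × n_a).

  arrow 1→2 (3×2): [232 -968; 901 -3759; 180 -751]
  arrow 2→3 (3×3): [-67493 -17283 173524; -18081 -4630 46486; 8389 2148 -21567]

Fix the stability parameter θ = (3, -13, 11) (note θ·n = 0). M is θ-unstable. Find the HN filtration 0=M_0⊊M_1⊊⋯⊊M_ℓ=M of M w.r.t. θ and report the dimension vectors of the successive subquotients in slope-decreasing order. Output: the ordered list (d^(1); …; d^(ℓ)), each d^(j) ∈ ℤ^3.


Via rank(M_{q-1}∘⋯∘M_p): M ≅ I[1,3]^2, I[2,3].
μ_θ-semistable layers: μ^(1)=11; μ^(2)=-5; μ^(3)=-13

((0, 0, 3); (2, 2, 0); (0, 1, 0))


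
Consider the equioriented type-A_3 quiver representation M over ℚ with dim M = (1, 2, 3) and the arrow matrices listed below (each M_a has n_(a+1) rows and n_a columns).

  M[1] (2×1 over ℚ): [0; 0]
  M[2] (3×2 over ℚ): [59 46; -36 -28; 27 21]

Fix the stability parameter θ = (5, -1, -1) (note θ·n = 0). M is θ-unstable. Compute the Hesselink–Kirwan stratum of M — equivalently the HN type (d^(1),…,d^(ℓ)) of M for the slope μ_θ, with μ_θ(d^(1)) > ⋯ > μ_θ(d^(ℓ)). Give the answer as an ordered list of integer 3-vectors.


Via rank(M_{q-1}∘⋯∘M_p): M ≅ I[1,1], I[2,3]^2, I[3,3].
μ_θ-semistable layers: μ^(1)=5; μ^(2)=-1

((1, 0, 0); (0, 2, 3))


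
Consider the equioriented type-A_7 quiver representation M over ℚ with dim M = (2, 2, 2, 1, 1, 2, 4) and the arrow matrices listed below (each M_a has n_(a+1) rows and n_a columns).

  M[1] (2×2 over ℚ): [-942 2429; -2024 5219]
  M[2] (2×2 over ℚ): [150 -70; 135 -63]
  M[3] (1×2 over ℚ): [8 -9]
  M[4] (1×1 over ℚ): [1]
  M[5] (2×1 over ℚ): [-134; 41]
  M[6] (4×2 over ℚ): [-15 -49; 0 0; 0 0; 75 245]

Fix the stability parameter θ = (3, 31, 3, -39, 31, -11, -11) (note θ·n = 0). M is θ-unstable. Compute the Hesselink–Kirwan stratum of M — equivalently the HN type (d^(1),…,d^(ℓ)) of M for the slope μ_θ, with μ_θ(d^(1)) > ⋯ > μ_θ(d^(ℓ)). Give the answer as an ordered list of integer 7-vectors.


Via rank(M_{q-1}∘⋯∘M_p): M ≅ I[1,2], I[1,7], I[3,3], I[6,6], I[7,7]^3.
μ_θ-semistable layers: μ^(1)=31; μ^(2)=3; μ^(3)=-1/2; μ^(4)=-11

((0, 1, 0, 0, 0, 0, 0); (1, 0, 1, 0, 1, 1, 1); (1, 1, 1, 1, 0, 0, 0); (0, 0, 0, 0, 0, 1, 3))


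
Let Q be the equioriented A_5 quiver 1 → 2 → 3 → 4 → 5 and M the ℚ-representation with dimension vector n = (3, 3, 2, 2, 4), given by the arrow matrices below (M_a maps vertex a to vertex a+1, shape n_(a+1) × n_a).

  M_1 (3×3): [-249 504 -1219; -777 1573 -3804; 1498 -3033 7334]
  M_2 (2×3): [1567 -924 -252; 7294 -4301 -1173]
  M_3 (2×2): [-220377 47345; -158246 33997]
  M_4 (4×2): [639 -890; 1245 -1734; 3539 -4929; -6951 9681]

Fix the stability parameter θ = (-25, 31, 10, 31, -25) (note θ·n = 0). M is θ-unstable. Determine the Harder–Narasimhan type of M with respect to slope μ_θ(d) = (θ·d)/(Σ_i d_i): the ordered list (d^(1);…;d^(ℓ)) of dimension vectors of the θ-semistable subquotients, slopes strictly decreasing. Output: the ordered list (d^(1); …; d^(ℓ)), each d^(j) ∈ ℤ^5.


Via rank(M_{q-1}∘⋯∘M_p): M ≅ I[1,2], I[1,5]^2, I[5,5]^2.
μ_θ-semistable layers: μ^(1)=31; μ^(2)=47/4; μ^(3)=-25

((0, 1, 0, 0, 0); (0, 2, 2, 2, 2); (3, 0, 0, 0, 2))


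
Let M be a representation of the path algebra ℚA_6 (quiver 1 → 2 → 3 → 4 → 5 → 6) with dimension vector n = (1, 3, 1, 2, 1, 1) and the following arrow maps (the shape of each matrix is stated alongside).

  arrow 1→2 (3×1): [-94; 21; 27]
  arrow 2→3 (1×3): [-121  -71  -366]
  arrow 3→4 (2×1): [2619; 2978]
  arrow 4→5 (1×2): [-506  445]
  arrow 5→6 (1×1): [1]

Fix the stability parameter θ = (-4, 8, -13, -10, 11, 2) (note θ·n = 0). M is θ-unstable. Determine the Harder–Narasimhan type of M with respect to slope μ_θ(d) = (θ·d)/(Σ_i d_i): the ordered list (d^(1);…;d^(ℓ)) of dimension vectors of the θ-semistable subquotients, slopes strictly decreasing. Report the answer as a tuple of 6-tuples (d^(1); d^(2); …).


Barcode: M ≅ I[1,6], I[2,2]^2, I[4,4]. HN layers by μ_θ (4 steps, strictly decreasing):
  μ^(1)=8; μ^(2)=13/2; μ^(3)=-19/4; μ^(4)=-10

((0, 2, 0, 0, 0, 0); (0, 0, 0, 0, 1, 1); (1, 1, 1, 1, 0, 0); (0, 0, 0, 1, 0, 0))


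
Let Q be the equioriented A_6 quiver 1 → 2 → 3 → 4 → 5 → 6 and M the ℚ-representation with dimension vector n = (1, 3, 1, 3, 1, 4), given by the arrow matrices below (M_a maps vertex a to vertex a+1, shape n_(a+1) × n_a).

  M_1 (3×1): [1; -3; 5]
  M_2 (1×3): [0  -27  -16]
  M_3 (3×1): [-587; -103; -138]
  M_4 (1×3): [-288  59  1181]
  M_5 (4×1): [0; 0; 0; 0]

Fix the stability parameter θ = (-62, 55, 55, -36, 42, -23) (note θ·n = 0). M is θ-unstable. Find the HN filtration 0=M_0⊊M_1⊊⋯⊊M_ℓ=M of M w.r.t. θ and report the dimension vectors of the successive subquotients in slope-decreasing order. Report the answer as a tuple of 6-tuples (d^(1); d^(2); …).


Via rank(M_{q-1}∘⋯∘M_p): M ≅ I[1,5], I[2,2]^2, I[4,4]^2, I[6,6]^4.
μ_θ-semistable layers: μ^(1)=55; μ^(2)=42; μ^(3)=74/3; μ^(4)=-23; μ^(5)=-36; μ^(6)=-62

((0, 2, 0, 0, 0, 0); (0, 0, 0, 0, 1, 0); (0, 1, 1, 1, 0, 0); (0, 0, 0, 0, 0, 4); (0, 0, 0, 2, 0, 0); (1, 0, 0, 0, 0, 0))


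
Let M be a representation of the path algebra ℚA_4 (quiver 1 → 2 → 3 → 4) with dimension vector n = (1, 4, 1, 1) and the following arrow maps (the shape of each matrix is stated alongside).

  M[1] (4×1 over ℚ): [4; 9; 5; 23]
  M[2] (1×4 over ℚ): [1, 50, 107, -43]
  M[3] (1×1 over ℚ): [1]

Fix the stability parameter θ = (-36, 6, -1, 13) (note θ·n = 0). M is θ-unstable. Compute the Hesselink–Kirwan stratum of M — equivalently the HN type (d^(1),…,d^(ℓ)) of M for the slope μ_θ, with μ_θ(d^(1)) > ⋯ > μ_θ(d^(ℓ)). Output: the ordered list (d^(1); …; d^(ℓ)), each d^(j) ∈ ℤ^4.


Barcode: M ≅ I[1,2], I[2,2]^2, I[2,4]. HN layers by μ_θ (4 steps, strictly decreasing):
  μ^(1)=13; μ^(2)=6; μ^(3)=5/2; μ^(4)=-36

((0, 0, 0, 1); (0, 3, 0, 0); (0, 1, 1, 0); (1, 0, 0, 0))


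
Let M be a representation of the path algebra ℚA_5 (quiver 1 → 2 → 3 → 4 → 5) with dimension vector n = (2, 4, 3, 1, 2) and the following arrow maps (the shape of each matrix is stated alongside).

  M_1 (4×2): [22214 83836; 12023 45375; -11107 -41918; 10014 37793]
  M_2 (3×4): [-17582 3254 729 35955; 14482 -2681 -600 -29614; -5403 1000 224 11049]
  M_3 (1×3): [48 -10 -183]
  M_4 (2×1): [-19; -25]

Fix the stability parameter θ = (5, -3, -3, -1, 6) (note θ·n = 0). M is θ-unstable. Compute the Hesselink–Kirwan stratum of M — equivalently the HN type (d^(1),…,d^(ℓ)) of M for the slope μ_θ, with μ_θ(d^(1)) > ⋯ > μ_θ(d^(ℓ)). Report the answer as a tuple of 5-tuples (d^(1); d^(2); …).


Barcode: M ≅ I[1,3], I[1,5], I[2,2], I[2,3], I[5,5]. HN layers by μ_θ (4 steps, strictly decreasing):
  μ^(1)=6; μ^(2)=-1/3; μ^(3)=-1/2; μ^(4)=-3

((0, 0, 0, 0, 2); (1, 1, 1, 0, 0); (1, 1, 1, 1, 0); (0, 2, 1, 0, 0))


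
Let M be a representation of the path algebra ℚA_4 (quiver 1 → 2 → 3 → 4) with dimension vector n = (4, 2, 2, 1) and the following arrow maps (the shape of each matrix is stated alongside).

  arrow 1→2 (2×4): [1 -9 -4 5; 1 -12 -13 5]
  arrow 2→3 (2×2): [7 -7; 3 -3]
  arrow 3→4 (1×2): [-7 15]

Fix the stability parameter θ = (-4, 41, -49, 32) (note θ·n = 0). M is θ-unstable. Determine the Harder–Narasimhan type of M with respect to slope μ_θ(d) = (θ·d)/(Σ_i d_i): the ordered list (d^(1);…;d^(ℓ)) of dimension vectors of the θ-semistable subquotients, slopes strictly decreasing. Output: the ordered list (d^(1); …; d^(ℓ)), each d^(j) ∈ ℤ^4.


Barcode: M ≅ I[1,1]^2, I[1,2], I[1,4], I[3,3]. HN layers by μ_θ (4 steps, strictly decreasing):
  μ^(1)=41; μ^(2)=32; μ^(3)=-4; μ^(4)=-49

((0, 1, 0, 0); (0, 0, 0, 1); (4, 1, 1, 0); (0, 0, 1, 0))


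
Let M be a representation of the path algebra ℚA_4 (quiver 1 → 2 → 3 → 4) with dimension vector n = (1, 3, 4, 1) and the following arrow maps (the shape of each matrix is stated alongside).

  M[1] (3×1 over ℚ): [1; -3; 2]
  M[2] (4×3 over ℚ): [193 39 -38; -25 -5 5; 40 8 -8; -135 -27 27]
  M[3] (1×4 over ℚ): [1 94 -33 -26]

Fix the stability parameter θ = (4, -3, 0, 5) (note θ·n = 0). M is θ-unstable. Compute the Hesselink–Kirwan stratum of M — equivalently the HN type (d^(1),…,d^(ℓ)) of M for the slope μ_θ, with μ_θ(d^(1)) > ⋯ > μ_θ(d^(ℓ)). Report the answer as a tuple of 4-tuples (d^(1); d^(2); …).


Via rank(M_{q-1}∘⋯∘M_p): M ≅ I[1,2], I[2,3], I[2,4], I[3,3]^2.
μ_θ-semistable layers: μ^(1)=5; μ^(2)=1/2; μ^(3)=0; μ^(4)=-3

((0, 0, 0, 1); (1, 1, 0, 0); (0, 0, 4, 0); (0, 2, 0, 0))


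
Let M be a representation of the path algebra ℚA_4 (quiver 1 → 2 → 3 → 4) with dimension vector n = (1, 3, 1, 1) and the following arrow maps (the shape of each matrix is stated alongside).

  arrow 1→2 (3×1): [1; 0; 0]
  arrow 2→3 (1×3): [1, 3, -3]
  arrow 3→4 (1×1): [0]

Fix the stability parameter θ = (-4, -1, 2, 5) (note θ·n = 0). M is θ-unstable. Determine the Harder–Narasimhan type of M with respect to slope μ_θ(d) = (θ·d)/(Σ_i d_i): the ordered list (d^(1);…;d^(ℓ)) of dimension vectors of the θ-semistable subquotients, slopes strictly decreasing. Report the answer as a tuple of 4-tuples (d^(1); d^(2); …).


Interval decomposition of M: I[1,3], I[2,2]^2, I[4,4].
HN type (ℓ=4): μ^(1)=5; μ^(2)=2; μ^(3)=-1; μ^(4)=-4

((0, 0, 0, 1); (0, 0, 1, 0); (0, 3, 0, 0); (1, 0, 0, 0))


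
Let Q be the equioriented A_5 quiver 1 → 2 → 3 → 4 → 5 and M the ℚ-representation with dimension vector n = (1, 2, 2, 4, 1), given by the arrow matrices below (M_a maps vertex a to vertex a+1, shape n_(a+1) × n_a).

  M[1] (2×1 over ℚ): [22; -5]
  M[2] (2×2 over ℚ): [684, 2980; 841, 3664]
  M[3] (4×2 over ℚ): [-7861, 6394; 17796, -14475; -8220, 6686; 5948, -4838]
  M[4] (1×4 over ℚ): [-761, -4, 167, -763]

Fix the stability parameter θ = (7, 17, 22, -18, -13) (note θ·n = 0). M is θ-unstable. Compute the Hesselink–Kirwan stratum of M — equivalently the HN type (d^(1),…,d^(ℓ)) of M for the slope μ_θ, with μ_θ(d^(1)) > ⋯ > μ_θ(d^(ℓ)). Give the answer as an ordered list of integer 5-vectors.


Barcode: M ≅ I[1,5], I[2,4], I[4,4]^2. HN layers by μ_θ (3 steps, strictly decreasing):
  μ^(1)=7; μ^(2)=3; μ^(3)=-18

((0, 1, 1, 1, 0); (1, 1, 1, 1, 1); (0, 0, 0, 2, 0))


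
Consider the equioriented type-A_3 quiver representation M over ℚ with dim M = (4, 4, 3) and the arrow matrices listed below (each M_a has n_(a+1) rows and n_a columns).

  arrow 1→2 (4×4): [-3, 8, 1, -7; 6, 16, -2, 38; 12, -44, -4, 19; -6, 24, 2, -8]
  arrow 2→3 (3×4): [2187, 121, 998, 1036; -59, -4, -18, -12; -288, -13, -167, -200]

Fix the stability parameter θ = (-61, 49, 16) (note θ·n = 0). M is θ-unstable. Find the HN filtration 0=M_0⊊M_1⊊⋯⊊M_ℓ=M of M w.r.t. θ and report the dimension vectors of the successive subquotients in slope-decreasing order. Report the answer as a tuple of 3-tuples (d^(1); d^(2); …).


Interval decomposition of M: I[1,1]^2, I[1,3]^2, I[2,2], I[2,3].
HN type (ℓ=3): μ^(1)=49; μ^(2)=65/2; μ^(3)=-61

((0, 1, 0); (0, 3, 3); (4, 0, 0))


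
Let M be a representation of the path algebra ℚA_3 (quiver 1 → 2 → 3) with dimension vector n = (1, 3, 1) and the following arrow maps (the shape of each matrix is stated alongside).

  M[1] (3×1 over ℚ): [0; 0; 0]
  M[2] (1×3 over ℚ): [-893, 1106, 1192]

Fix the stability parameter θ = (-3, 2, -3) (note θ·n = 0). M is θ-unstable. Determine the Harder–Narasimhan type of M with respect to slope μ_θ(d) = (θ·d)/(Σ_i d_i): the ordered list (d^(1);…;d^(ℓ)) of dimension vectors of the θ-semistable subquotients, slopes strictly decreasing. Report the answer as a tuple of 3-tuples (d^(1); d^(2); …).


Interval decomposition of M: I[1,1], I[2,2]^2, I[2,3].
HN type (ℓ=3): μ^(1)=2; μ^(2)=-1/2; μ^(3)=-3

((0, 2, 0); (0, 1, 1); (1, 0, 0))


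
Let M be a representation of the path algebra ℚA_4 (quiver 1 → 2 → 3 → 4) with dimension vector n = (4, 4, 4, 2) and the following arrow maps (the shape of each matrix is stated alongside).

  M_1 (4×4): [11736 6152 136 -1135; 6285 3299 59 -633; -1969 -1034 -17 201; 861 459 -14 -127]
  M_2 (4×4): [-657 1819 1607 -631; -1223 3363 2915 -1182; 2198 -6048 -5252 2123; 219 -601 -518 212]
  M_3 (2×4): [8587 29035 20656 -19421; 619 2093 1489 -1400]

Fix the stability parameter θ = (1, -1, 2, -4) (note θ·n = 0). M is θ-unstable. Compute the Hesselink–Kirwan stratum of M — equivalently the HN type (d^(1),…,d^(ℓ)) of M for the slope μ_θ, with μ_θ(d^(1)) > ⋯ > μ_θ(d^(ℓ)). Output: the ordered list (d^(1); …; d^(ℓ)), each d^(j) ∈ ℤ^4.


Interval decomposition of M: I[1,2], I[1,3]^2, I[1,4], I[3,4].
HN type (ℓ=4): μ^(1)=2; μ^(2)=0; μ^(3)=-1/2; μ^(4)=-1

((0, 0, 2, 0); (3, 3, 0, 0); (1, 1, 1, 1); (0, 0, 1, 1))
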